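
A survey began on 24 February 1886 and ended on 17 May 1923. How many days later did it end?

13595

Day-of-year of February 24, 1886: 55.
Day-of-year of May 17, 1923: 137.
1886 has 365 days, so 365 − 55 = 310 days remain in 1886.
Full years 1887–1922: 28 common + 8 leap = 28×365 + 8×366 = 13148 days.
Total: 310 + 13148 + 137 = 13595 days.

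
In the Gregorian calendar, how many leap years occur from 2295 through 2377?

20

Years divisible by 4: 2296, 2300, …, 2376 — 21 in all.
Of these, 2300 is divisible by 100 but not 400, so not leap.
Leap years: 21 − 1 = 20.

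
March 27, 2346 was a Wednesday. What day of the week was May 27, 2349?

Day-of-year of March 27, 2346: 86.
Day-of-year of May 27, 2349: 147.
2346 has 365 days, so 365 − 86 = 279 days remain in 2346.
Full years: 2347: 365; 2348: 366. Sum = 731.
Total: 279 + 731 + 147 = 1157 days.
1157 mod 7 = 2, so 2 days after Wednesday is Friday.

Friday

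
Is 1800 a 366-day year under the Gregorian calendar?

1800 is not a leap year (divisible by 100 but not 400).

No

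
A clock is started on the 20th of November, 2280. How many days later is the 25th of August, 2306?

9408

Day-of-year of November 20, 2280: 325.
Day-of-year of August 25, 2306: 237.
2280 has 366 days, so 366 − 325 = 41 days remain in 2280.
Full years 2281–2305: 20 common + 5 leap = 20×365 + 5×366 = 9130 days.
Total: 41 + 9130 + 237 = 9408 days.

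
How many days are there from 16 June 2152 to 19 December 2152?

June 2152: 30 − 16 = 14 days remain.
Then July (31), August (31), September (30), October (31), November (30): 31 + 31 + 30 + 31 + 30 = 153 days.
December 1–19, 2152: 19 days.
Total: 14 + 153 + 19 = 186 days.

186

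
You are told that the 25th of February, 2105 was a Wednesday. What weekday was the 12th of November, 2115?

Tuesday

Day-of-year of February 25, 2105: 56.
Day-of-year of November 12, 2115: 316.
2105 has 365 days, so 365 − 56 = 309 days remain in 2105.
Full years 2106–2114: 7 common + 2 leap = 7×365 + 2×366 = 3287 days.
Total: 309 + 3287 + 316 = 3912 days.
3912 mod 7 = 6, so 6 days after Wednesday is Tuesday.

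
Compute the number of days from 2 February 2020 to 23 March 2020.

February 2020: 29 − 2 = 27 days remain (2020 is a leap year, so February has 29 days).
March 1–23, 2020: 23 days.
Total: 27 + 23 = 50 days.

50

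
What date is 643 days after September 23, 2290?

June 27, 2292

Count 643 days after September 23, 2290:
September 2290: 30 − 23 = 7 days remain.
Then 20 full months totalling 609 days.
June 1–27, 2292: 27 days.
Total: 7 + 609 + 27 = 643 days.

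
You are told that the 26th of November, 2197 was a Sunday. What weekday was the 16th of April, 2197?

Count forward from the earlier date (April 16, 2197) to the later (November 26, 2197):
April 2197: 30 − 16 = 14 days remain.
Then May (31), June (30), July (31), August (31), September (30), October (31): 31 + 30 + 31 + 31 + 30 + 31 = 184 days.
November 1–26, 2197: 26 days.
Total: 14 + 184 + 26 = 224 days.
224 is a multiple of 7, so the 16th of April, 2197 falls on the same weekday: Sunday.

Sunday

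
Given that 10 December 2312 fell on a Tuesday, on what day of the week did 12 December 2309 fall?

Sunday

Count forward from the earlier date (December 12, 2309) to the later (December 10, 2312):
Day-of-year of December 12, 2309: 346.
Day-of-year of December 10, 2312: 345.
2309 has 365 days, so 365 − 346 = 19 days remain in 2309.
Full years: 2310: 365; 2311: 365. Sum = 730.
Total: 19 + 730 + 345 = 1094 days.
1094 mod 7 = 2, so 2 days before Tuesday is Sunday.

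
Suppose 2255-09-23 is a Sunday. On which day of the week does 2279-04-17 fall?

From September 23, 2255 to September 23, 2278: 23 years, of which 6 contain a Feb 29 — 17×365 + 6×366 = 8401 days.
September 2278: 30 − 23 = 7 days remain.
Then October (31), November (30), December (31), January (31), February 2279 (28), March (31): 31 + 30 + 31 + 31 + 28 + 31 = 182 days.
April 1–17, 2279: 17 days.
Residual: 206 days.
Total: 8607 days.
8607 mod 7 = 4, so 4 days after Sunday is Thursday.

Thursday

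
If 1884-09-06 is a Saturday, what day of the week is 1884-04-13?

Sunday

Count forward from the earlier date (April 13, 1884) to the later (September 6, 1884):
April 1884: 30 − 13 = 17 days remain.
Then May (31), June (30), July (31), August (31): 31 + 30 + 31 + 31 = 123 days.
September 1–6, 1884: 6 days.
Total: 17 + 123 + 6 = 146 days.
146 mod 7 = 6, so 6 days before Saturday is Sunday.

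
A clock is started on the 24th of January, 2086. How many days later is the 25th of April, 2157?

26023

Day-of-year of January 24, 2086: 24.
Day-of-year of April 25, 2157: 115.
2086 has 365 days, so 365 − 24 = 341 days remain in 2086.
Full years 2087–2156: 53 common + 17 leap = 53×365 + 17×366 = 25567 days.
Total: 341 + 25567 + 115 = 26023 days.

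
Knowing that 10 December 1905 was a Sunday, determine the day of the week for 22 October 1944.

Day-of-year of December 10, 1905: 344.
Day-of-year of October 22, 1944: 296.
1905 has 365 days, so 365 − 344 = 21 days remain in 1905.
Full years 1906–1943: 29 common + 9 leap = 29×365 + 9×366 = 13879 days.
Total: 21 + 13879 + 296 = 14196 days.
14196 is a multiple of 7, so 22 October 1944 falls on the same weekday: Sunday.

Sunday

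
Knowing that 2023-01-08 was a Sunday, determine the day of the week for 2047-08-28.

From January 8, 2023 to January 8, 2047: 24 years, of which 6 contain a Feb 29 — 18×365 + 6×366 = 8766 days.
January 2047: 31 − 8 = 23 days remain.
Then February 2047 (28), March (31), April (30), May (31), June (30), July (31): 28 + 31 + 30 + 31 + 30 + 31 = 181 days.
August 1–28, 2047: 28 days.
Residual: 232 days.
Total: 8998 days.
8998 mod 7 = 3, so 3 days after Sunday is Wednesday.

Wednesday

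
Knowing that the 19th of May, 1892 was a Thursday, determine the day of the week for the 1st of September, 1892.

May 1892: 31 − 19 = 12 days remain.
Then June (30), July (31), August (31): 30 + 31 + 31 = 92 days.
September 1, 1892: 1 day.
Total: 12 + 92 + 1 = 105 days.
105 is a multiple of 7, so the 1st of September, 1892 falls on the same weekday: Thursday.

Thursday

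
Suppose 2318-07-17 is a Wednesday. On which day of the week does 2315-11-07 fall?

Count forward from the earlier date (November 7, 2315) to the later (July 17, 2318):
November 7, 2315 → November 7, 2316: 366 days (2316 is a leap year).
November 7, 2316 → November 7, 2317: 365 days.
November 2317: 30 − 7 = 23 days remain.
Then December (31), January (31), February 2318 (28), March (31), April (30), May (31), June (30): 31 + 31 + 28 + 31 + 30 + 31 + 30 = 212 days.
July 1–17, 2318: 17 days.
Residual: 252 days.
Total: 983 days.
983 mod 7 = 3, so 3 days before Wednesday is Sunday.

Sunday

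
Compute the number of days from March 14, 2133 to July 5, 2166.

Day-of-year of March 14, 2133: 73.
Day-of-year of July 5, 2166: 186.
2133 has 365 days, so 365 − 73 = 292 days remain in 2133.
Full years 2134–2165: 24 common + 8 leap = 24×365 + 8×366 = 11688 days.
Total: 292 + 11688 + 186 = 12166 days.

12166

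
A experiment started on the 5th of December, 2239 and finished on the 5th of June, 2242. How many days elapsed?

December 5, 2239 → December 5, 2240: 366 days (2240 is a leap year).
December 5, 2240 → December 5, 2241: 365 days.
December 2241: 31 − 5 = 26 days remain.
Then January (31), February 2242 (28), March (31), April (30), May (31): 31 + 28 + 31 + 30 + 31 = 151 days.
June 1–5, 2242: 5 days.
Residual: 182 days.
Total: 913 days.

913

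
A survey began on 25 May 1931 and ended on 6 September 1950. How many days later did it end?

Day-of-year of May 25, 1931: 145.
Day-of-year of September 6, 1950: 249.
1931 has 365 days, so 365 − 145 = 220 days remain in 1931.
Full years 1932–1949: 13 common + 5 leap = 13×365 + 5×366 = 6575 days.
Total: 220 + 6575 + 249 = 7044 days.

7044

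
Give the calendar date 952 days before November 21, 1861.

April 14, 1859

Count 952 days before November 21, 1861:
April 1859: 30 − 14 = 16 days remain.
Then 30 full months totalling 915 days.
November 1–21, 1861: 21 days.
Total: 16 + 915 + 21 = 952 days.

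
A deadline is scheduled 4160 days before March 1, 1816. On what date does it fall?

October 10, 1804

Count 4160 days before March 1, 1816:
Day-of-year of October 10, 1804: 284.
Day-of-year of March 1, 1816: 61.
1804 has 366 days, so 366 − 284 = 82 days remain in 1804.
Full years 1805–1815: 9 common + 2 leap = 9×365 + 2×366 = 4017 days.
Total: 82 + 4017 + 61 = 4160 days.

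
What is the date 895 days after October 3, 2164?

March 17, 2167

Count 895 days after October 3, 2164:
October 3, 2164 → October 3, 2165: 365 days.
October 3, 2165 → October 3, 2166: 365 days.
October 2166: 31 − 3 = 28 days remain.
Then November (30), December (31), January (31), February 2167 (28): 30 + 31 + 31 + 28 = 120 days.
March 1–17, 2167: 17 days.
Residual: 165 days.
Total: 895 days.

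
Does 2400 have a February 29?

2400 is a leap year (divisible by 400).

Yes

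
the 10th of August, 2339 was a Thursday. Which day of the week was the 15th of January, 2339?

Count forward from the earlier date (January 15, 2339) to the later (August 10, 2339):
January 2339: 31 − 15 = 16 days remain.
Then February 2339 (28), March (31), April (30), May (31), June (30), July (31): 28 + 31 + 30 + 31 + 30 + 31 = 181 days.
August 1–10, 2339: 10 days.
Total: 16 + 181 + 10 = 207 days.
207 mod 7 = 4, so 4 days before Thursday is Sunday.

Sunday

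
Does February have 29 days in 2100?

2100 is not a leap year (divisible by 100 but not 400).

No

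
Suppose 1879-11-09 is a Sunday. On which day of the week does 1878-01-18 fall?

Friday

Count forward from the earlier date (January 18, 1878) to the later (November 9, 1879):
January 1878: 31 − 18 = 13 days remain.
Then 21 full months totalling 638 days.
November 1–9, 1879: 9 days.
Total: 13 + 638 + 9 = 660 days.
660 mod 7 = 2, so 2 days before Sunday is Friday.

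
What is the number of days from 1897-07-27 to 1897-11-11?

107

July 1897: 31 − 27 = 4 days remain.
Then August (31), September (30), October (31): 31 + 30 + 31 = 92 days.
November 1–11, 1897: 11 days.
Total: 4 + 92 + 11 = 107 days.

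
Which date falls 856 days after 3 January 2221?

9 May 2223

Count 856 days after January 3, 2221:
January 2221: 31 − 3 = 28 days remain.
Then 27 full months totalling 819 days.
May 1–9, 2223: 9 days.
Total: 28 + 819 + 9 = 856 days.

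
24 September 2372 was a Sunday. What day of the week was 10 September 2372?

Count forward from the earlier date (September 10, 2372) to the later (September 24, 2372):
Within September 2372: 24 − 10 = 14 days.
14 is a multiple of 7, so 10 September 2372 falls on the same weekday: Sunday.

Sunday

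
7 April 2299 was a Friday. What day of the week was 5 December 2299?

April 2299: 30 − 7 = 23 days remain.
Then May (31), June (30), July (31), August (31), September (30), October (31), November (30): 31 + 30 + 31 + 31 + 30 + 31 + 30 = 214 days.
December 1–5, 2299: 5 days.
Total: 23 + 214 + 5 = 242 days.
242 mod 7 = 4, so 4 days after Friday is Tuesday.

Tuesday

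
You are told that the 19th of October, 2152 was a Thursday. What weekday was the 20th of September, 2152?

Count forward from the earlier date (September 20, 2152) to the later (October 19, 2152):
September 2152: 30 − 20 = 10 days remain.
October 1–19, 2152: 19 days.
Total: 10 + 19 = 29 days.
29 mod 7 = 1, so 1 day before Thursday is Wednesday.

Wednesday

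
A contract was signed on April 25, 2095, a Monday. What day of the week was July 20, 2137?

Saturday

Day-of-year of April 25, 2095: 115.
Day-of-year of July 20, 2137: 201.
2095 has 365 days, so 365 − 115 = 250 days remain in 2095.
Full years 2096–2136: 31 common + 10 leap = 31×365 + 10×366 = 14975 days.
Total: 250 + 14975 + 201 = 15426 days.
15426 mod 7 = 5, so 5 days after Monday is Saturday.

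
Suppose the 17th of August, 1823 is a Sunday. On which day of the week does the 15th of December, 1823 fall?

Monday

August 1823: 31 − 17 = 14 days remain.
Then September (30), October (31), November (30): 30 + 31 + 30 = 91 days.
December 1–15, 1823: 15 days.
Total: 14 + 91 + 15 = 120 days.
120 mod 7 = 1, so 1 day after Sunday is Monday.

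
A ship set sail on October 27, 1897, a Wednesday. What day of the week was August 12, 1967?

Saturday

Day-of-year of October 27, 1897: 300.
Day-of-year of August 12, 1967: 224.
1897 has 365 days, so 365 − 300 = 65 days remain in 1897.
Full years 1898–1966: 53 common + 16 leap = 53×365 + 16×366 = 25201 days.
Total: 65 + 25201 + 224 = 25490 days.
25490 mod 7 = 3, so 3 days after Wednesday is Saturday.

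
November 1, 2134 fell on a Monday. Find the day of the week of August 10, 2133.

Monday

Count forward from the earlier date (August 10, 2133) to the later (November 1, 2134):
August 2133: 31 − 10 = 21 days remain.
Then 14 full months totalling 426 days.
November 1, 2134: 1 day.
Total: 21 + 426 + 1 = 448 days.
448 is a multiple of 7, so August 10, 2133 falls on the same weekday: Monday.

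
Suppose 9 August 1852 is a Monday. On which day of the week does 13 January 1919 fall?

Monday

From August 9, 1852 to August 9, 1918: 66 years, of which 15 contain a Feb 29 — 51×365 + 15×366 = 24105 days.
(1900 is not a leap year (divisible by 100 but not 400).)
August 1918: 31 − 9 = 22 days remain.
Then September (30), October (31), November (30), December (31): 30 + 31 + 30 + 31 = 122 days.
January 1–13, 1919: 13 days.
Residual: 157 days.
Total: 24262 days.
24262 is a multiple of 7, so 13 January 1919 falls on the same weekday: Monday.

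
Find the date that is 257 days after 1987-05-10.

1988-01-22

Count 257 days after May 10, 1987:
Day-of-year of May 10, 1987: 130.
Day-of-year of January 22, 1988: 22.
1987 has 365 days, so 365 − 130 = 235 days remain in 1987.
Total: 235 + 22 = 257 days.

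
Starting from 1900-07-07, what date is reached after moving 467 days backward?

1899-03-27

Count 467 days before July 7, 1900:
Day-of-year of March 27, 1899: 86.
Day-of-year of July 7, 1900: 188.
1899 has 365 days, so 365 − 86 = 279 days remain in 1899.
Total: 279 + 188 = 467 days.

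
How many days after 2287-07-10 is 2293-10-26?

2300

July 10, 2287 → July 10, 2288: 366 days (2288 is a leap year).
July 10, 2288 → July 10, 2289: 365 days.
July 10, 2289 → July 10, 2290: 365 days.
July 10, 2290 → July 10, 2291: 365 days.
July 10, 2291 → July 10, 2292: 366 days (2292 is a leap year).
July 10, 2292 → July 10, 2293: 365 days.
July 2293: 31 − 10 = 21 days remain.
Then August (31), September (30): 31 + 30 = 61 days.
October 1–26, 2293: 26 days.
Residual: 108 days.
Total: 2300 days.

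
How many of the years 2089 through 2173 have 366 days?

Years divisible by 4: 2092, 2096, …, 2172 — 21 in all.
Of these, 2100 is divisible by 100 but not 400, so not leap.
Leap years: 21 − 1 = 20.

20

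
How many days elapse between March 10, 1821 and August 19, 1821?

March 1821: 31 − 10 = 21 days remain.
Then April (30), May (31), June (30), July (31): 30 + 31 + 30 + 31 = 122 days.
August 1–19, 1821: 19 days.
Total: 21 + 122 + 19 = 162 days.

162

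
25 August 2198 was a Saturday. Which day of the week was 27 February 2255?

Tuesday

From August 25, 2198 to August 25, 2254: 56 years, of which 13 contain a Feb 29 — 43×365 + 13×366 = 20453 days.
(2200 is not a leap year (divisible by 100 but not 400).)
August 2254: 31 − 25 = 6 days remain.
Then September (30), October (31), November (30), December (31), January (31): 30 + 31 + 30 + 31 + 31 = 153 days.
February 1–27, 2255: 27 days (2255 is not a leap year).
Residual: 186 days.
Total: 20639 days.
20639 mod 7 = 3, so 3 days after Saturday is Tuesday.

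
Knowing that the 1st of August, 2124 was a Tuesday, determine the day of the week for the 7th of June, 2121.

Count forward from the earlier date (June 7, 2121) to the later (August 1, 2124):
June 7, 2121 → June 7, 2122: 365 days.
June 7, 2122 → June 7, 2123: 365 days.
June 7, 2123 → June 7, 2124: 366 days (2124 is a leap year).
June 2124: 30 − 7 = 23 days remain.
Then July (31): 31 days.
August 1, 2124: 1 day.
Residual: 55 days.
Total: 1151 days.
1151 mod 7 = 3, so 3 days before Tuesday is Saturday.

Saturday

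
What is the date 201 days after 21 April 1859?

8 November 1859

Count 201 days after April 21, 1859:
April 1859: 30 − 21 = 9 days remain.
Then May (31), June (30), July (31), August (31), September (30), October (31): 31 + 30 + 31 + 31 + 30 + 31 = 184 days.
November 1–8, 1859: 8 days.
Total: 9 + 184 + 8 = 201 days.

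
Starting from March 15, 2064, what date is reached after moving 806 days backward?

December 30, 2061

Count 806 days before March 15, 2064:
Day-of-year of December 30, 2061: 364.
Day-of-year of March 15, 2064: 75.
2061 has 365 days, so 365 − 364 = 1 days remain in 2061.
Full years: 2062: 365; 2063: 365. Sum = 730.
Total: 1 + 730 + 75 = 806 days.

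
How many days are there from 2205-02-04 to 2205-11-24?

February 2205: 28 − 4 = 24 days remain (2205 is not a leap year, so February has 28 days).
Then March (31), April (30), May (31), June (30), July (31), August (31), September (30), October (31): 31 + 30 + 31 + 30 + 31 + 31 + 30 + 31 = 245 days.
November 1–24, 2205: 24 days.
Total: 24 + 245 + 24 = 293 days.

293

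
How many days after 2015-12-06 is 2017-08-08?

611

December 6, 2015 → December 6, 2016: 366 days (2016 is a leap year).
December 2016: 31 − 6 = 25 days remain.
Then January (31), February 2017 (28), March (31), April (30), May (31), June (30), July (31): 31 + 28 + 31 + 30 + 31 + 30 + 31 = 212 days.
August 1–8, 2017: 8 days.
Residual: 245 days.
Total: 611 days.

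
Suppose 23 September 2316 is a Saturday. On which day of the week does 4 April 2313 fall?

Count forward from the earlier date (April 4, 2313) to the later (September 23, 2316):
Day-of-year of April 4, 2313: 94.
Day-of-year of September 23, 2316: 267.
2313 has 365 days, so 365 − 94 = 271 days remain in 2313.
Full years: 2314: 365; 2315: 365. Sum = 730.
Total: 271 + 730 + 267 = 1268 days.
1268 mod 7 = 1, so 1 day before Saturday is Friday.

Friday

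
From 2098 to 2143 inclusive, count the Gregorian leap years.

Years divisible by 4 in [2098, 2143]: 2100, 2104, 2108, 2112, 2116, 2120, 2124, 2128, 2132, 2136, 2140.
Of these, 2100 is divisible by 100 but not 400, so not leap.
Leap years: 11 − 1 = 10.

10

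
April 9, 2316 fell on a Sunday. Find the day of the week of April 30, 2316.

Sunday

Within April 2316: 30 − 9 = 21 days.
21 is a multiple of 7, so April 30, 2316 falls on the same weekday: Sunday.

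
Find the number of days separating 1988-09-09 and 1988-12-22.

September 1988: 30 − 9 = 21 days remain.
Then October (31), November (30): 31 + 30 = 61 days.
December 1–22, 1988: 22 days.
Total: 21 + 61 + 22 = 104 days.

104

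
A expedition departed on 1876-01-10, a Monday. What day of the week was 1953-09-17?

Thursday

Day-of-year of January 10, 1876: 10.
Day-of-year of September 17, 1953: 260.
1876 has 366 days, so 366 − 10 = 356 days remain in 1876.
Full years 1877–1952: 58 common + 18 leap = 58×365 + 18×366 = 27758 days.
Total: 356 + 27758 + 260 = 28374 days.
28374 mod 7 = 3, so 3 days after Monday is Thursday.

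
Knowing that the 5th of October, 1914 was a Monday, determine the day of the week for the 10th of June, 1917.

Sunday

October 5, 1914 → October 5, 1915: 365 days.
October 5, 1915 → October 5, 1916: 366 days (1916 is a leap year).
October 1916: 31 − 5 = 26 days remain.
Then November (30), December (31), January (31), February 1917 (28), March (31), April (30), May (31): 30 + 31 + 31 + 28 + 31 + 30 + 31 = 212 days.
June 1–10, 1917: 10 days.
Residual: 248 days.
Total: 979 days.
979 mod 7 = 6, so 6 days after Monday is Sunday.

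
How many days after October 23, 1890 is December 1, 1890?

39

October 1890: 31 − 23 = 8 days remain.
Then November (30): 30 days.
December 1, 1890: 1 day.
Total: 8 + 30 + 1 = 39 days.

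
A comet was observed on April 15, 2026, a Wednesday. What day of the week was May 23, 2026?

Saturday

April 2026: 30 − 15 = 15 days remain.
May 1–23, 2026: 23 days.
Total: 15 + 23 = 38 days.
38 mod 7 = 3, so 3 days after Wednesday is Saturday.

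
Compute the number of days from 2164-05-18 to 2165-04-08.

Day-of-year of May 18, 2164: 139.
Day-of-year of April 8, 2165: 98.
2164 has 366 days, so 366 − 139 = 227 days remain in 2164.
Total: 227 + 98 = 325 days.

325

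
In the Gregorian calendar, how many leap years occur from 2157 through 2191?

Years divisible by 4 in [2157, 2191]: 2160, 2164, 2168, 2172, 2176, 2180, 2184, 2188.
No century exceptions apply. Count: 8.

8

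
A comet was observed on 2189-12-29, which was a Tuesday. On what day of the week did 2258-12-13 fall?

Monday

From December 29, 2189 to December 29, 2257: 68 years, of which 16 contain a Feb 29 — 52×365 + 16×366 = 24836 days.
(2200 is not a leap year (divisible by 100 but not 400).)
December 2257: 31 − 29 = 2 days remain.
Then 11 full months totalling 334 days.
December 1–13, 2258: 13 days.
Residual: 349 days.
Total: 25185 days.
25185 mod 7 = 6, so 6 days after Tuesday is Monday.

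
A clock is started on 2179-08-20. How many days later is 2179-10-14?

August 2179: 31 − 20 = 11 days remain.
Then September (30): 30 days.
October 1–14, 2179: 14 days.
Total: 11 + 30 + 14 = 55 days.

55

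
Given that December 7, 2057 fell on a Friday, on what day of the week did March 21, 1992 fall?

Count forward from the earlier date (March 21, 1992) to the later (December 7, 2057):
From March 21, 1992 to March 21, 2057: 65 years, of which 16 contain a Feb 29 — 49×365 + 16×366 = 23741 days.
(2000 is a leap year (divisible by 400).)
March 2057: 31 − 21 = 10 days remain.
Then April (30), May (31), June (30), July (31), August (31), September (30), October (31), November (30): 30 + 31 + 30 + 31 + 31 + 30 + 31 + 30 = 244 days.
December 1–7, 2057: 7 days.
Residual: 261 days.
Total: 24002 days.
24002 mod 7 = 6, so 6 days before Friday is Saturday.

Saturday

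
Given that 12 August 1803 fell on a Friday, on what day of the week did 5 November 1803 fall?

August 1803: 31 − 12 = 19 days remain.
Then September (30), October (31): 30 + 31 = 61 days.
November 1–5, 1803: 5 days.
Total: 19 + 61 + 5 = 85 days.
85 mod 7 = 1, so 1 day after Friday is Saturday.

Saturday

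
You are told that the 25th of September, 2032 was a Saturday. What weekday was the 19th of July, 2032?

Monday

Count forward from the earlier date (July 19, 2032) to the later (September 25, 2032):
July 2032: 31 − 19 = 12 days remain.
Then August (31): 31 days.
September 1–25, 2032: 25 days.
Total: 12 + 31 + 25 = 68 days.
68 mod 7 = 5, so 5 days before Saturday is Monday.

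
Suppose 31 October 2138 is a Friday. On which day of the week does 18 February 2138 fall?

Count forward from the earlier date (February 18, 2138) to the later (October 31, 2138):
February 2138: 28 − 18 = 10 days remain (2138 is not a leap year, so February has 28 days).
Then March (31), April (30), May (31), June (30), July (31), August (31), September (30): 31 + 30 + 31 + 30 + 31 + 31 + 30 = 214 days.
October 1–31, 2138: 31 days.
Total: 10 + 214 + 31 = 255 days.
255 mod 7 = 3, so 3 days before Friday is Tuesday.

Tuesday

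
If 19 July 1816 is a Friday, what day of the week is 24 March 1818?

July 19, 1816 → July 19, 1817: 365 days.
July 1817: 31 − 19 = 12 days remain.
Then August (31), September (30), October (31), November (30), December (31), January (31), February 1818 (28): 31 + 30 + 31 + 30 + 31 + 31 + 28 = 212 days.
March 1–24, 1818: 24 days.
Residual: 248 days.
Total: 613 days.
613 mod 7 = 4, so 4 days after Friday is Tuesday.

Tuesday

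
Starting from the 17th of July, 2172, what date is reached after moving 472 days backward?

the 2nd of April, 2171

Count 472 days before July 17, 2172:
Day-of-year of April 2, 2171: 92.
Day-of-year of July 17, 2172: 199.
2171 has 365 days, so 365 − 92 = 273 days remain in 2171.
Total: 273 + 199 = 472 days.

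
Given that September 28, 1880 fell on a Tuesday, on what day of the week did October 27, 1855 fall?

Saturday

Count forward from the earlier date (October 27, 1855) to the later (September 28, 1880):
Day-of-year of October 27, 1855: 300.
Day-of-year of September 28, 1880: 272.
1855 has 365 days, so 365 − 300 = 65 days remain in 1855.
Full years 1856–1879: 18 common + 6 leap = 18×365 + 6×366 = 8766 days.
Total: 65 + 8766 + 272 = 9103 days.
9103 mod 7 = 3, so 3 days before Tuesday is Saturday.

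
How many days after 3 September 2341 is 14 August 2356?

5459

From September 3, 2341 to September 3, 2355: 14 years, of which 3 contain a Feb 29 — 11×365 + 3×366 = 5113 days.
September 2355: 30 − 3 = 27 days remain.
Then 10 full months totalling 305 days.
August 1–14, 2356: 14 days.
Residual: 346 days.
Total: 5459 days.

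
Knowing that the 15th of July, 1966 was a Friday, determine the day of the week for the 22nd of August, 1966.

July 1966: 31 − 15 = 16 days remain.
August 1–22, 1966: 22 days.
Total: 16 + 22 = 38 days.
38 mod 7 = 3, so 3 days after Friday is Monday.

Monday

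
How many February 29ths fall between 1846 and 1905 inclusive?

Years divisible by 4: 1848, 1852, …, 1904 — 15 in all.
Of these, 1900 is divisible by 100 but not 400, so not leap.
Leap years: 15 − 1 = 14.

14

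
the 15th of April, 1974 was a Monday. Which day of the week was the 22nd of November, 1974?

April 1974: 30 − 15 = 15 days remain.
Then May (31), June (30), July (31), August (31), September (30), October (31): 31 + 30 + 31 + 31 + 30 + 31 = 184 days.
November 1–22, 1974: 22 days.
Total: 15 + 184 + 22 = 221 days.
221 mod 7 = 4, so 4 days after Monday is Friday.

Friday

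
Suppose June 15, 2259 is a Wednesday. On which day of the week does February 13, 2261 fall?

June 2259: 30 − 15 = 15 days remain.
Then 19 full months totalling 581 days.
February 1–13, 2261: 13 days (2261 is not a leap year).
Total: 15 + 581 + 13 = 609 days.
609 is a multiple of 7, so February 13, 2261 falls on the same weekday: Wednesday.

Wednesday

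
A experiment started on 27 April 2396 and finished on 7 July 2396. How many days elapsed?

71

April 2396: 30 − 27 = 3 days remain.
Then May (31), June (30): 31 + 30 = 61 days.
July 1–7, 2396: 7 days.
Total: 3 + 61 + 7 = 71 days.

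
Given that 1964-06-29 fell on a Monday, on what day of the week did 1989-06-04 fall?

From June 29, 1964 to June 29, 1988: 24 years, of which 6 contain a Feb 29 — 18×365 + 6×366 = 8766 days.
June 1988: 30 − 29 = 1 day remains.
Then 11 full months totalling 335 days.
June 1–4, 1989: 4 days.
Residual: 340 days.
Total: 9106 days.
9106 mod 7 = 6, so 6 days after Monday is Sunday.

Sunday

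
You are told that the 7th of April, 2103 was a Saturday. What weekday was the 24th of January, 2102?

Count forward from the earlier date (January 24, 2102) to the later (April 7, 2103):
January 2102: 31 − 24 = 7 days remain.
Then 14 full months totalling 424 days.
April 1–7, 2103: 7 days.
Total: 7 + 424 + 7 = 438 days.
438 mod 7 = 4, so 4 days before Saturday is Tuesday.

Tuesday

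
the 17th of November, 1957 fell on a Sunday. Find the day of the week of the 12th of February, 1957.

Count forward from the earlier date (February 12, 1957) to the later (November 17, 1957):
February 1957: 28 − 12 = 16 days remain (1957 is not a leap year, so February has 28 days).
Then March (31), April (30), May (31), June (30), July (31), August (31), September (30), October (31): 31 + 30 + 31 + 30 + 31 + 31 + 30 + 31 = 245 days.
November 1–17, 1957: 17 days.
Total: 16 + 245 + 17 = 278 days.
278 mod 7 = 5, so 5 days before Sunday is Tuesday.

Tuesday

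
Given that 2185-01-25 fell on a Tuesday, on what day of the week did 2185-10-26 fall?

Wednesday

January 2185: 31 − 25 = 6 days remain.
Then February 2185 (28), March (31), April (30), May (31), June (30), July (31), August (31), September (30): 28 + 31 + 30 + 31 + 30 + 31 + 31 + 30 = 242 days.
October 1–26, 2185: 26 days.
Total: 6 + 242 + 26 = 274 days.
274 mod 7 = 1, so 1 day after Tuesday is Wednesday.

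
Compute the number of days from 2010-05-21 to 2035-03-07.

Day-of-year of May 21, 2010: 141.
Day-of-year of March 7, 2035: 66.
2010 has 365 days, so 365 − 141 = 224 days remain in 2010.
Full years 2011–2034: 18 common + 6 leap = 18×365 + 6×366 = 8766 days.
Total: 224 + 8766 + 66 = 9056 days.

9056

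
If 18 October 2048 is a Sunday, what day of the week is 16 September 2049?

Thursday

October 2048: 31 − 18 = 13 days remain.
Then 10 full months totalling 304 days.
September 1–16, 2049: 16 days.
Residual: 333 days.
Total: 333 days.
333 mod 7 = 4, so 4 days after Sunday is Thursday.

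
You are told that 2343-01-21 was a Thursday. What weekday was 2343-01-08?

Friday

Count forward from the earlier date (January 8, 2343) to the later (January 21, 2343):
Within January 2343: 21 − 8 = 13 days.
13 mod 7 = 6, so 6 days before Thursday is Friday.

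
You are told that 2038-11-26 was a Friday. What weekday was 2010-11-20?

Count forward from the earlier date (November 20, 2010) to the later (November 26, 2038):
From November 20, 2010 to November 20, 2038: 28 years, of which 7 contain a Feb 29 — 21×365 + 7×366 = 10227 days.
Within November 2038: 26 − 20 = 6 days.
Total: 10233 days.
10233 mod 7 = 6, so 6 days before Friday is Saturday.

Saturday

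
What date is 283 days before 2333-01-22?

2332-04-14

Count 283 days before January 22, 2333:
April 2332: 30 − 14 = 16 days remain.
Then May (31), June (30), July (31), August (31), September (30), October (31), November (30), December (31): 31 + 30 + 31 + 31 + 30 + 31 + 30 + 31 = 245 days.
January 1–22, 2333: 22 days.
Residual: 283 days.
Total: 283 days.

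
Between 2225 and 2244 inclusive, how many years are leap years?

Years divisible by 4 in [2225, 2244]: 2228, 2232, 2236, 2240, 2244.
No century exceptions apply. Count: 5.

5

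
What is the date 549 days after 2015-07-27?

2017-01-26

Count 549 days after July 27, 2015:
July 2015: 31 − 27 = 4 days remain.
Then 17 full months totalling 519 days.
January 1–26, 2017: 26 days.
Total: 4 + 519 + 26 = 549 days.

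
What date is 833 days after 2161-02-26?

2163-06-09

Count 833 days after February 26, 2161:
February 26, 2161 → February 26, 2162: 365 days.
February 26, 2162 → February 26, 2163: 365 days.
February 2163: 28 − 26 = 2 days remain (2163 is not a leap year, so February has 28 days).
Then March (31), April (30), May (31): 31 + 30 + 31 = 92 days.
June 1–9, 2163: 9 days.
Residual: 103 days.
Total: 833 days.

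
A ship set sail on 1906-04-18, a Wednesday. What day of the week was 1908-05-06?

Wednesday

April 1906: 30 − 18 = 12 days remain.
Then 24 full months totalling 731 days.
May 1–6, 1908: 6 days.
Total: 12 + 731 + 6 = 749 days.
749 is a multiple of 7, so 1908-05-06 falls on the same weekday: Wednesday.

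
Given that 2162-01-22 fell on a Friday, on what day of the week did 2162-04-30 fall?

January 2162: 31 − 22 = 9 days remain.
Then February 2162 (28), March (31): 28 + 31 = 59 days.
April 1–30, 2162: 30 days.
Total: 9 + 59 + 30 = 98 days.
98 is a multiple of 7, so 2162-04-30 falls on the same weekday: Friday.

Friday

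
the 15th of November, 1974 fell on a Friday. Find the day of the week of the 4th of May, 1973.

Count forward from the earlier date (May 4, 1973) to the later (November 15, 1974):
May 1973: 31 − 4 = 27 days remain.
Then 17 full months totalling 518 days.
November 1–15, 1974: 15 days.
Total: 27 + 518 + 15 = 560 days.
560 is a multiple of 7, so the 4th of May, 1973 falls on the same weekday: Friday.

Friday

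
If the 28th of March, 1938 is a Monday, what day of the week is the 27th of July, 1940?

Day-of-year of March 28, 1938: 87.
Day-of-year of July 27, 1940: 209.
1938 has 365 days, so 365 − 87 = 278 days remain in 1938.
Full years: 1939: 365. Sum = 365.
Total: 278 + 365 + 209 = 852 days.
852 mod 7 = 5, so 5 days after Monday is Saturday.

Saturday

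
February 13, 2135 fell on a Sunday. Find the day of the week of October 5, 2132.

Sunday

Count forward from the earlier date (October 5, 2132) to the later (February 13, 2135):
October 5, 2132 → October 5, 2133: 365 days.
October 5, 2133 → October 5, 2134: 365 days.
October 2134: 31 − 5 = 26 days remain.
Then November (30), December (31), January (31): 30 + 31 + 31 = 92 days.
February 1–13, 2135: 13 days (2135 is not a leap year).
Residual: 131 days.
Total: 861 days.
861 is a multiple of 7, so October 5, 2132 falls on the same weekday: Sunday.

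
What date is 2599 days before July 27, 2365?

June 15, 2358

Count 2599 days before July 27, 2365:
From June 15, 2358 to June 15, 2365: 7 years, of which 2 contain a Feb 29 — 5×365 + 2×366 = 2557 days.
June 2365: 30 − 15 = 15 days remain.
July 1–27, 2365: 27 days.
Residual: 42 days.
Total: 2599 days.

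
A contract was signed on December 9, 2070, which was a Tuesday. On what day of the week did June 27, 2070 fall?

Friday

Count forward from the earlier date (June 27, 2070) to the later (December 9, 2070):
June 2070: 30 − 27 = 3 days remain.
Then July (31), August (31), September (30), October (31), November (30): 31 + 31 + 30 + 31 + 30 = 153 days.
December 1–9, 2070: 9 days.
Total: 3 + 153 + 9 = 165 days.
165 mod 7 = 4, so 4 days before Tuesday is Friday.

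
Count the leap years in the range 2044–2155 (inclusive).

27

Years divisible by 4: 2044, 2048, …, 2152 — 28 in all.
Of these, 2100 is divisible by 100 but not 400, so not leap.
Leap years: 28 − 1 = 27.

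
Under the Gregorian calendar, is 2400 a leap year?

Yes

2400 is a leap year (divisible by 400).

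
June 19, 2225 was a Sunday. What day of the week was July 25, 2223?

Friday

Count forward from the earlier date (July 25, 2223) to the later (June 19, 2225):
July 2223: 31 − 25 = 6 days remain.
Then 22 full months totalling 670 days.
June 1–19, 2225: 19 days.
Total: 6 + 670 + 19 = 695 days.
695 mod 7 = 2, so 2 days before Sunday is Friday.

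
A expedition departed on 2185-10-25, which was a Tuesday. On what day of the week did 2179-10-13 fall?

Wednesday

Count forward from the earlier date (October 13, 2179) to the later (October 25, 2185):
October 13, 2179 → October 13, 2180: 366 days (2180 is a leap year).
October 13, 2180 → October 13, 2181: 365 days.
October 13, 2181 → October 13, 2182: 365 days.
October 13, 2182 → October 13, 2183: 365 days.
October 13, 2183 → October 13, 2184: 366 days (2184 is a leap year).
October 13, 2184 → October 13, 2185: 365 days.
Within October 2185: 25 − 13 = 12 days.
Total: 2204 days.
2204 mod 7 = 6, so 6 days before Tuesday is Wednesday.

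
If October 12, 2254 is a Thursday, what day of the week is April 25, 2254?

Tuesday

Count forward from the earlier date (April 25, 2254) to the later (October 12, 2254):
April 2254: 30 − 25 = 5 days remain.
Then May (31), June (30), July (31), August (31), September (30): 31 + 30 + 31 + 31 + 30 = 153 days.
October 1–12, 2254: 12 days.
Total: 5 + 153 + 12 = 170 days.
170 mod 7 = 2, so 2 days before Thursday is Tuesday.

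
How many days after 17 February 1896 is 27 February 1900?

Day-of-year of February 17, 1896: 48.
Day-of-year of February 27, 1900: 58.
1896 has 366 days, so 366 − 48 = 318 days remain in 1896.
Full years: 1897: 365; 1898: 365; 1899: 365. Sum = 1095.
Total: 318 + 1095 + 58 = 1471 days.

1471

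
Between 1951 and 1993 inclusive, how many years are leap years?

Years divisible by 4 in [1951, 1993]: 1952, 1956, 1960, 1964, 1968, 1972, 1976, 1980, 1984, 1988, 1992.
No century exceptions apply. Count: 11.

11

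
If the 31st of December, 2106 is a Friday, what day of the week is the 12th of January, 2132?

Saturday

Day-of-year of December 31, 2106: 365.
Day-of-year of January 12, 2132: 12.
2106 has 365 days, so 365 − 365 = 0 days remain in 2106.
Full years 2107–2131: 19 common + 6 leap = 19×365 + 6×366 = 9131 days.
Total: 0 + 9131 + 12 = 9143 days.
9143 mod 7 = 1, so 1 day after Friday is Saturday.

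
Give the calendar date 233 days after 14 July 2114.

4 March 2115

Count 233 days after July 14, 2114:
Day-of-year of July 14, 2114: 195.
Day-of-year of March 4, 2115: 63.
2114 has 365 days, so 365 − 195 = 170 days remain in 2114.
Total: 170 + 63 = 233 days.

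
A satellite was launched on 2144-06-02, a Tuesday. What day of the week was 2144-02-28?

Count forward from the earlier date (February 28, 2144) to the later (June 2, 2144):
February 2144: 29 − 28 = 1 day remains (2144 is a leap year, so February has 29 days).
Then March (31), April (30), May (31): 31 + 30 + 31 = 92 days.
June 1–2, 2144: 2 days.
Total: 1 + 92 + 2 = 95 days.
95 mod 7 = 4, so 4 days before Tuesday is Friday.

Friday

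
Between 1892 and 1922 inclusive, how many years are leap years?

7

Years divisible by 4 in [1892, 1922]: 1892, 1896, 1900, 1904, 1908, 1912, 1916, 1920.
Of these, 1900 is divisible by 100 but not 400, so not leap.
Leap years: 8 − 1 = 7.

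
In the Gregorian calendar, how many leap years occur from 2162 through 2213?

12

Years divisible by 4: 2164, 2168, …, 2212 — 13 in all.
Of these, 2200 is divisible by 100 but not 400, so not leap.
Leap years: 13 − 1 = 12.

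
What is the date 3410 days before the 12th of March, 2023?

the 9th of November, 2013

Count 3410 days before March 12, 2023:
Day-of-year of November 9, 2013: 313.
Day-of-year of March 12, 2023: 71.
2013 has 365 days, so 365 − 313 = 52 days remain in 2013.
Full years 2014–2022: 7 common + 2 leap = 7×365 + 2×366 = 3287 days.
Total: 52 + 3287 + 71 = 3410 days.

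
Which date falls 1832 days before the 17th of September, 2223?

the 11th of September, 2218

Count 1832 days before September 17, 2223:
September 11, 2218 → September 11, 2219: 365 days.
September 11, 2219 → September 11, 2220: 366 days (2220 is a leap year).
September 11, 2220 → September 11, 2221: 365 days.
September 11, 2221 → September 11, 2222: 365 days.
September 11, 2222 → September 11, 2223: 365 days.
Within September 2223: 17 − 11 = 6 days.
Total: 1832 days.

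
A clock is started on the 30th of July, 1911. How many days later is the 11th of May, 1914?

Day-of-year of July 30, 1911: 211.
Day-of-year of May 11, 1914: 131.
1911 has 365 days, so 365 − 211 = 154 days remain in 1911.
Full years: 1912: 366; 1913: 365. Sum = 731.
Total: 154 + 731 + 131 = 1016 days.

1016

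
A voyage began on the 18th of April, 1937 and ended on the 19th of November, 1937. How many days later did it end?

April 1937: 30 − 18 = 12 days remain.
Then May (31), June (30), July (31), August (31), September (30), October (31): 31 + 30 + 31 + 31 + 30 + 31 = 184 days.
November 1–19, 1937: 19 days.
Total: 12 + 184 + 19 = 215 days.

215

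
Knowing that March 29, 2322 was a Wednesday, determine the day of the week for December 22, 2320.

Count forward from the earlier date (December 22, 2320) to the later (March 29, 2322):
December 22, 2320 → December 22, 2321: 365 days.
December 2321: 31 − 22 = 9 days remain.
Then January (31), February 2322 (28): 31 + 28 = 59 days.
March 1–29, 2322: 29 days.
Residual: 97 days.
Total: 462 days.
462 is a multiple of 7, so December 22, 2320 falls on the same weekday: Wednesday.

Wednesday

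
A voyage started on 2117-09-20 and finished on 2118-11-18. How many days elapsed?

424

September 20, 2117 → September 20, 2118: 365 days.
September 2118: 30 − 20 = 10 days remain.
Then October (31): 31 days.
November 1–18, 2118: 18 days.
Residual: 59 days.
Total: 424 days.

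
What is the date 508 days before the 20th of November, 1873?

the 30th of June, 1872

Count 508 days before November 20, 1873:
Day-of-year of June 30, 1872: 182.
Day-of-year of November 20, 1873: 324.
1872 has 366 days, so 366 − 182 = 184 days remain in 1872.
Total: 184 + 324 = 508 days.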